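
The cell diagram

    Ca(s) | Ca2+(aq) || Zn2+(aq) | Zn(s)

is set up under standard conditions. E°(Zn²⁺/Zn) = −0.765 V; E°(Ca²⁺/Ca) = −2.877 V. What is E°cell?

+2.112 V

By convention the left-hand electrode in cell notation is the anode (oxidation) and the right-hand electrode is the cathode (reduction).
E°cell = E°(right) − E°(left) = −0.765 − (−2.877) = +2.112 V.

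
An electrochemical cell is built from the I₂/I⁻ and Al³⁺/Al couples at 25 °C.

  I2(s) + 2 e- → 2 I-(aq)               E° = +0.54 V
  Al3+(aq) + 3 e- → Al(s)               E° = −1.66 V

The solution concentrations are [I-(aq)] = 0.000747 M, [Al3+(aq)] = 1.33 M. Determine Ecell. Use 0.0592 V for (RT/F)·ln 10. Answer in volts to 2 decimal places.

Since E°(I₂/I⁻) > E°(Al³⁺/Al), I₂/I⁻ serves as the cathode.
E°cell = E°cat − E°an = +0.54 − (−1.66) = +2.20 V; n = 6.
The balanced reaction is 3 I2(s) + 2 Al(s) → 6 I-(aq) + 2 Al3+(aq), so Q = [I-(aq)]^6·[Al3+(aq)]^2 = 3.07×10^−19 and log Q = −18.512.
E = E° − (0.0592/n)·log Q = +2.20 − (0.0592/6)(−18.512) = +2.38 V.

+2.38 V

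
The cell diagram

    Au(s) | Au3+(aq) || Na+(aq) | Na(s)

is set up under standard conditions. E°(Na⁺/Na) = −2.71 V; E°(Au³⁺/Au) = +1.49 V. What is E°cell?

By convention the left-hand electrode in cell notation is the anode (oxidation) and the right-hand electrode is the cathode (reduction).
E°cell = E°(right) − E°(left) = −2.71 − (+1.49) = −4.20 V.
The negative sign shows that, as written, the cell would require an external voltage to drive the reaction.

−4.20 V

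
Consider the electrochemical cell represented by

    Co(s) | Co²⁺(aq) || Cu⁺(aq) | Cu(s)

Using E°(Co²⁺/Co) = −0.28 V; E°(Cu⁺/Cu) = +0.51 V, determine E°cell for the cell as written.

+0.79 V

By convention the left-hand electrode in cell notation is the anode (oxidation) and the right-hand electrode is the cathode (reduction).
E°cell = E°(right) − E°(left) = +0.51 − (−0.28) = +0.79 V.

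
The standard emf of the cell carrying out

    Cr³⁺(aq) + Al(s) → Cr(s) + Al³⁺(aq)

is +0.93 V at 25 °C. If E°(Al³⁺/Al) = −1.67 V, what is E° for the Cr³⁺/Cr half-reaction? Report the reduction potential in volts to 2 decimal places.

−0.74 V

In the reaction as written the Cr³⁺/Cr couple is reduced (cathode) and Al³⁺/Al is oxidized (anode), so E°cell = E°(Cr³⁺/Cr) − E°(Al³⁺/Al).
E°(Cr³⁺/Cr) = E°cell + E°(anode) = +0.93 + (−1.67) = −0.74 V.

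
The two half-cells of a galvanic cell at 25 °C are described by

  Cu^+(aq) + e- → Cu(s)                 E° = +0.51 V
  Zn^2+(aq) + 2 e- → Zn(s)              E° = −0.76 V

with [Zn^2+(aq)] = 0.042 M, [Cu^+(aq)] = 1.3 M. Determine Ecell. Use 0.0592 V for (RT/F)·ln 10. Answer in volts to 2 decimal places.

+1.32 V

Since E°(Cu⁺/Cu) > E°(Zn²⁺/Zn), Cu⁺/Cu serves as the cathode.
The standard potential is +0.51 − (−0.76) = +1.27 V and the balanced reaction transfers n = 2 electrons.
The balanced reaction is 2 Cu^+(aq) + Zn(s) → 2 Cu(s) + Zn^2+(aq), so Q = [Zn^2+(aq)] / [Cu^+(aq)]^2 = 0.0249 and log Q = −1.605.
By the Nernst equation, E = +1.27 − (0.0592/2)·(−1.605) = +1.32 V.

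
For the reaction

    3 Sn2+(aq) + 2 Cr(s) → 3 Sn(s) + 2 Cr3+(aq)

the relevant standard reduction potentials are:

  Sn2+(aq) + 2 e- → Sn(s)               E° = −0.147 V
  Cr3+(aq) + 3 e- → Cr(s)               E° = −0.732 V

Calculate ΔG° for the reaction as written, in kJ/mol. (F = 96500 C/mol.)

In the reaction as written Sn2+(aq) is reduced, so the Sn²⁺/Sn couple is the cathode and Cr³⁺/Cr is the anode.
E°cell = −0.147 − (−0.732) = +0.585 V; balancing electrons gives n = 6.
ΔG° = −nFE°cell = −(6)(96500)(+0.585) J/mol = −339 kJ/mol.

−339 kJ/mol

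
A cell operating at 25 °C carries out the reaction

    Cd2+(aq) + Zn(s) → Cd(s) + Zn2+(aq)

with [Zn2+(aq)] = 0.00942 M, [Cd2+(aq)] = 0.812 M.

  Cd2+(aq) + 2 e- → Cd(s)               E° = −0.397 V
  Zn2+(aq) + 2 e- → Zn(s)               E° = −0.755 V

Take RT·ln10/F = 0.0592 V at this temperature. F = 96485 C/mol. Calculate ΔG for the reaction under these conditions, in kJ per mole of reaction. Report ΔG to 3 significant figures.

−80.1 kJ/mol

E°cell = −0.397 − (−0.755) = +0.358 V; the balanced reaction transfers n = 2 electrons.
The reaction quotient is [Zn2+(aq)] / [Cd2+(aq)] = 0.0116; by Nernst, E = +0.358 − (0.0592/2)(−1.936) = +0.4153 V.
Then ΔG = −nFE = −2 × 96485 × +0.4153 J/mol = −80.1 kJ/mol.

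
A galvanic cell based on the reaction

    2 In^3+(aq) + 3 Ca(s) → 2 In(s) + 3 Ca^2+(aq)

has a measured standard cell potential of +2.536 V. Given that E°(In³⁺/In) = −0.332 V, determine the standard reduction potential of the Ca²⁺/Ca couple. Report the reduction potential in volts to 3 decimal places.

In the reaction as written the In³⁺/In couple is reduced (cathode) and Ca²⁺/Ca is oxidized (anode), so E°cell = E°(In³⁺/In) − E°(Ca²⁺/Ca).
E°(Ca²⁺/Ca) = E°(cathode) − E°cell = −0.332 − (+2.536) = −2.868 V.

−2.868 V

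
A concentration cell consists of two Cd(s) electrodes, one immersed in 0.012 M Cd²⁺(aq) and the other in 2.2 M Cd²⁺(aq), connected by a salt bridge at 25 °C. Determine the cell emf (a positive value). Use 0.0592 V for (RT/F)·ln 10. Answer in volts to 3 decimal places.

For a concentration cell E°cell = 0, since both electrodes use the same couple.
The compartment with the higher Cd²⁺(aq) concentration (2.2 M) acts as the cathode; ions are reduced there and produced at the dilute (0.012 M) anode.
With n = 2, Ecell = −(0.0592/2)·log([dilute]/[conc]) = −(0.0592/2)·log(0.012/2.2) = +0.067 V.

0.067 V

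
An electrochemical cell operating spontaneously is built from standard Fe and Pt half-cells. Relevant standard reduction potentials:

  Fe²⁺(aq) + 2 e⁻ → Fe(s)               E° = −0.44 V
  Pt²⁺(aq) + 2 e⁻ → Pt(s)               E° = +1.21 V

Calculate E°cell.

+1.65 V

Of the two couples in this cell, the one with the more positive reduction potential is reduced at the cathode: here that is Pt²⁺/Pt (+1.21 V); Fe²⁺/Fe (−0.44 V) is the anode.
E°cell = E°(cathode) − E°(anode) = +1.21 − (−0.44) = +1.65 V.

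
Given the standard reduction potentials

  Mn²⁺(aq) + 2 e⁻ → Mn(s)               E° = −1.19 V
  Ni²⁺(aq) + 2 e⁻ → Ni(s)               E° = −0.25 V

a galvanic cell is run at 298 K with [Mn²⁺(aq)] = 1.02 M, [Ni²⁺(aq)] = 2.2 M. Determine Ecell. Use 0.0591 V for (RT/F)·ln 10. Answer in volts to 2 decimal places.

Ni²⁺/Ni is reduced (cathode, E° = −0.25 V) and Mn²⁺/Mn is oxidized (anode).
E°cell = E°cat − E°an = −0.25 − (−1.19) = +0.94 V; n = 2.
Balancing gives Ni²⁺(aq) + Mn(s) → Ni(s) + Mn²⁺(aq); hence Q = [Mn²⁺(aq)] / [Ni²⁺(aq)] = 0.464 (log Q = −0.334).
Applying E = E° − (RT ln10/nF)·log Q gives +0.94 − (0.0591/2)(−0.334) = +0.95 V.

+0.95 V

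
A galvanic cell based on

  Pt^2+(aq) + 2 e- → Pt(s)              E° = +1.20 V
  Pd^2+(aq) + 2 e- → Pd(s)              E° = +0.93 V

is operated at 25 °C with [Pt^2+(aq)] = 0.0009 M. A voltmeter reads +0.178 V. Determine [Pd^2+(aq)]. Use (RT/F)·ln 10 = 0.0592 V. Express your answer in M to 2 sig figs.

1.2 M

Pt²⁺/Pt is the cathode (higher E°); E°cell = +1.20 − (+0.93) = +0.27 V with n = 2.
Rearranging E = E° − (0.0592/n)·log Q gives log Q = 2(+0.27 − (+0.178))/0.0592 = 3.108.
Balancing electrons gives Pt^2+(aq) + Pd(s) → Pt(s) + Pd^2+(aq); thus Q = [Pd^2+(aq)] / [Pt^2+(aq)].
Solving for the unknown gives log [Pd^2+(aq)] = 0.062, so [Pd^2+(aq)] ≈ 1.2 M.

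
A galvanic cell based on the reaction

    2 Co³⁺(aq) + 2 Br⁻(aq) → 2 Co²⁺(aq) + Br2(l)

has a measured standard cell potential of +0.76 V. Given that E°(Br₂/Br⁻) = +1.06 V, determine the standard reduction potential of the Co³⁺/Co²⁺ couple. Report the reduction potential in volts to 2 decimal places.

+1.82 V

In the reaction as written the Co³⁺/Co²⁺ couple is reduced (cathode) and Br₂/Br⁻ is oxidized (anode), so E°cell = E°(Co³⁺/Co²⁺) − E°(Br₂/Br⁻).
E°(Co³⁺/Co²⁺) = E°cell + E°(anode) = +0.76 + (+1.06) = +1.82 V.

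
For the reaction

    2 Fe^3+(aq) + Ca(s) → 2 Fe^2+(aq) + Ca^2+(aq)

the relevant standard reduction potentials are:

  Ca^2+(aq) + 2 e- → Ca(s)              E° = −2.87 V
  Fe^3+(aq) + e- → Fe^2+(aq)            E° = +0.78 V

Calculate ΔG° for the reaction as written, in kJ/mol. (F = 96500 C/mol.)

In the reaction as written Fe^3+(aq) is reduced, so the Fe³⁺/Fe²⁺ couple is the cathode and Ca²⁺/Ca is the anode.
E°cell = +0.78 − (−2.87) = +3.65 V; balancing electrons gives n = 2.
ΔG° = −nFE°cell = −(2)(96500)(+3.65) J/mol = −704 kJ/mol.

−704 kJ/mol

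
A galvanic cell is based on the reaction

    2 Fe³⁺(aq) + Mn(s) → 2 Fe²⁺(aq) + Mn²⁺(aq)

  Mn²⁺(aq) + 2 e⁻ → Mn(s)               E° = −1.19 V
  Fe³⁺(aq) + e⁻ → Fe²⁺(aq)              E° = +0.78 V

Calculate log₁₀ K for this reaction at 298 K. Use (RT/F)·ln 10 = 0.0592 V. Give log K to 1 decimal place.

The Fe³⁺/Fe²⁺ couple is reduced (cathode); E°cell = +0.78 − (−1.19) = +1.97 V with n = 2.
At equilibrium E = 0, so log K = nE°cell / 0.0592 = (2)(+1.97) / 0.0592 = 66.6.

log K = 66.6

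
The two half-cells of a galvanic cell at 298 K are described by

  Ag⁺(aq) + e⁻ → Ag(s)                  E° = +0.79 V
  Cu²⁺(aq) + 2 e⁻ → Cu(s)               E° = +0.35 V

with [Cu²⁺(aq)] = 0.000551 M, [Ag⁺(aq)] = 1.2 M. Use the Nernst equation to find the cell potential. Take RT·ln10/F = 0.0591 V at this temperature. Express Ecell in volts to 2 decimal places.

The Ag⁺/Ag couple has the more positive E°, so it is the cathode; Cu²⁺/Cu is the anode.
E°cell = +0.79 − (+0.35) = +0.44 V, with n = 2 electrons transferred.
The balanced reaction is 2 Ag⁺(aq) + Cu(s) → 2 Ag(s) + Cu²⁺(aq), so Q = [Cu²⁺(aq)] / [Ag⁺(aq)]^2 = 0.000383 and log Q = −3.417.
Applying E = E° − (RT ln10/nF)·log Q gives +0.44 − (0.0591/2)(−3.417) = +0.54 V.

+0.54 V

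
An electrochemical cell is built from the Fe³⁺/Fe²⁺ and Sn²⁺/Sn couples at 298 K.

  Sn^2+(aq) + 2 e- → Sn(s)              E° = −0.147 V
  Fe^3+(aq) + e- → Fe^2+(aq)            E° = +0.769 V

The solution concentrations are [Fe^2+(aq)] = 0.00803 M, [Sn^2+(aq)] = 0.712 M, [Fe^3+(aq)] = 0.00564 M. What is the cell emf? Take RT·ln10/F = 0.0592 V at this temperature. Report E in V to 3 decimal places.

+0.911 V

Since E°(Fe³⁺/Fe²⁺) > E°(Sn²⁺/Sn), Fe³⁺/Fe²⁺ serves as the cathode.
E°cell = E°cat − E°an = +0.769 − (−0.147) = +0.916 V; n = 2.
Balancing gives 2 Fe^3+(aq) + Sn(s) → 2 Fe^2+(aq) + Sn^2+(aq); hence Q = ([Fe^2+(aq)]^2·[Sn^2+(aq)]) / [Fe^3+(aq)]^2 = 1.44 (log Q = 0.159).
By the Nernst equation, E = +0.916 − (0.0592/2)·(0.159) = +0.911 V.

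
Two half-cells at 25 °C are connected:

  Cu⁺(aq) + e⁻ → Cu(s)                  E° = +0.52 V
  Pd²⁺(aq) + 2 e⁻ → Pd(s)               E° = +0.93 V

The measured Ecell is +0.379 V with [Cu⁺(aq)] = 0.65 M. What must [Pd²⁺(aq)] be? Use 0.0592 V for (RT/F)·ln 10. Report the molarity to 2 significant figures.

0.038 M

The Pd²⁺/Pd couple has the larger reduction potential, so it is the cathode: E°cell = +0.93 − (+0.52) = +0.41 V and n = 2.
Rearranging E = E° − (0.0592/n)·log Q gives log Q = 2(+0.41 − (+0.379))/0.0592 = 1.047.
For Pd²⁺(aq) + 2 Cu(s) → Pd(s) + 2 Cu⁺(aq), the reaction quotient is Q = [Cu⁺(aq)]^2 / [Pd²⁺(aq)].
Substituting the known concentrations and solving, log [Pd²⁺(aq)] = −1.421 and [Pd²⁺(aq)] = 0.038 M.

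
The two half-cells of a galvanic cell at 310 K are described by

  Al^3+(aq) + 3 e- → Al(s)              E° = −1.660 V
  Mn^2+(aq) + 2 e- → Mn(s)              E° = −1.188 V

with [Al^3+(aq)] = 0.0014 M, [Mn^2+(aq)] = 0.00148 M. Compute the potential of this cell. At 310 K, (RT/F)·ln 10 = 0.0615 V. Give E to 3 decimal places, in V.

+0.443 V

The Mn²⁺/Mn couple has the more positive E°, so it is the cathode; Al³⁺/Al is the anode.
E°cell = E°cat − E°an = −1.188 − (−1.660) = +0.472 V; n = 6.
For the overall reaction 3 Mn^2+(aq) + 2 Al(s) → 3 Mn(s) + 2 Al^3+(aq), Q = [Al^3+(aq)]^2 / [Mn^2+(aq)]^3 = 605, giving log Q = 2.781.
E = E° − (0.0615/n)·log Q = +0.472 − (0.0615/6)(2.781) = +0.443 V.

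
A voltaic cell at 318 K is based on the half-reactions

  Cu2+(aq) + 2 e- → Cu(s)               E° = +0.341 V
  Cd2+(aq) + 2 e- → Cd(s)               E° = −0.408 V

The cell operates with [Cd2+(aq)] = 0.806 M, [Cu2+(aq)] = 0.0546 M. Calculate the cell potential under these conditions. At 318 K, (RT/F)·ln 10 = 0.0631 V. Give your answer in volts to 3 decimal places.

+0.712 V

The Cu²⁺/Cu couple has the more positive E°, so it is the cathode; Cd²⁺/Cd is the anode.
E°cell = E°cat − E°an = +0.341 − (−0.408) = +0.749 V; n = 2.
The balanced reaction is Cu2+(aq) + Cd(s) → Cu(s) + Cd2+(aq), so Q = [Cd2+(aq)] / [Cu2+(aq)] = 14.8 and log Q = 1.169.
E = E° − (0.0631/n)·log Q = +0.749 − (0.0631/2)(1.169) = +0.712 V.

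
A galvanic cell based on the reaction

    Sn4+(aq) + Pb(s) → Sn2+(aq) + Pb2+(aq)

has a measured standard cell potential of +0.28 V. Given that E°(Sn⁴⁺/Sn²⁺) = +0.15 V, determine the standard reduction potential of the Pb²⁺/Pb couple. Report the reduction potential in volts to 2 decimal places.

−0.13 V

In the reaction as written the Sn⁴⁺/Sn²⁺ couple is reduced (cathode) and Pb²⁺/Pb is oxidized (anode), so E°cell = E°(Sn⁴⁺/Sn²⁺) − E°(Pb²⁺/Pb).
E°(Pb²⁺/Pb) = E°(cathode) − E°cell = +0.15 − (+0.28) = −0.13 V.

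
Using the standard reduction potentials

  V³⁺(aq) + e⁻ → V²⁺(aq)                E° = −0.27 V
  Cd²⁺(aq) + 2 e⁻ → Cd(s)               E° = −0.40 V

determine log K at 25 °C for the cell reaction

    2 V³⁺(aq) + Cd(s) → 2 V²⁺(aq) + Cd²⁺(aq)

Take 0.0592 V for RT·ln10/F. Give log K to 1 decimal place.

The V³⁺/V²⁺ couple is reduced (cathode); E°cell = −0.27 − (−0.40) = +0.13 V with n = 2.
At equilibrium E = 0, so log K = nE°cell / 0.0592 = (2)(+0.13) / 0.0592 = 4.4.

log K = 4.4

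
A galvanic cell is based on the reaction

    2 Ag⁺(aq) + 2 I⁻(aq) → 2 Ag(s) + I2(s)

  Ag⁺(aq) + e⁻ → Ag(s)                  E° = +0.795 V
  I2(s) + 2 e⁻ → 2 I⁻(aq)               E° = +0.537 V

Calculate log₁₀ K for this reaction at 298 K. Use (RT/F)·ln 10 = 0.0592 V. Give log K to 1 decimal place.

The Ag⁺/Ag couple is reduced (cathode); E°cell = +0.795 − (+0.537) = +0.258 V with n = 2.
At equilibrium E = 0, so log K = nE°cell / 0.0592 = (2)(+0.258) / 0.0592 = 8.7.

log K = 8.7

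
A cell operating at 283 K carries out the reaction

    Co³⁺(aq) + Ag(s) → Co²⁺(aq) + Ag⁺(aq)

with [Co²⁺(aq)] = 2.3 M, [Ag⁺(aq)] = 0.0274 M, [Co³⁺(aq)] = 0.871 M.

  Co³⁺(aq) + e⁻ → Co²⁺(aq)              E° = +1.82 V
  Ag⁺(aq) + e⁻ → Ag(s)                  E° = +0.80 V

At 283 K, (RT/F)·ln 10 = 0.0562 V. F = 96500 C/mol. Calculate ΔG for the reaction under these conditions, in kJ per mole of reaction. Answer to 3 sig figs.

−105 kJ/mol

The standard cell potential is +1.82 − (+0.80) = +1.02 V, with n = 1 electron in the balanced equation.
Q = ([Co²⁺(aq)]·[Ag⁺(aq)]) / [Co³⁺(aq)] = 0.0724, so log Q = −1.141 and E = +1.02 − (0.0562/1)(−1.141) = +1.0841 V.
ΔG = −nFE = −(1)(96500)(+1.0841) J/mol = −105 kJ/mol.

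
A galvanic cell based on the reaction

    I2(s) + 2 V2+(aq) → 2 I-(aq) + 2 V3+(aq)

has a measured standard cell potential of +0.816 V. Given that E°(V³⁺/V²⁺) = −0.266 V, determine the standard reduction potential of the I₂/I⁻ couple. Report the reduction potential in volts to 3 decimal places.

In the reaction as written the I₂/I⁻ couple is reduced (cathode) and V³⁺/V²⁺ is oxidized (anode), so E°cell = E°(I₂/I⁻) − E°(V³⁺/V²⁺).
E°(I₂/I⁻) = E°cell + E°(anode) = +0.816 + (−0.266) = +0.550 V.

+0.550 V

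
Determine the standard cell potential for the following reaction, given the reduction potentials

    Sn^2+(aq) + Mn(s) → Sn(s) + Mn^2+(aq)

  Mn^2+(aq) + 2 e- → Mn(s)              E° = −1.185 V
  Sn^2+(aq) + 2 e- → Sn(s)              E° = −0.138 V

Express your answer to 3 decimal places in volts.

+1.047 V

Sn^2+(aq) gains electrons, so the Sn²⁺/Sn couple is the cathode; the Mn²⁺/Mn couple is the anode.
E°cell = E°(cathode) − E°(anode) = −0.138 − (−1.185) = +1.047 V.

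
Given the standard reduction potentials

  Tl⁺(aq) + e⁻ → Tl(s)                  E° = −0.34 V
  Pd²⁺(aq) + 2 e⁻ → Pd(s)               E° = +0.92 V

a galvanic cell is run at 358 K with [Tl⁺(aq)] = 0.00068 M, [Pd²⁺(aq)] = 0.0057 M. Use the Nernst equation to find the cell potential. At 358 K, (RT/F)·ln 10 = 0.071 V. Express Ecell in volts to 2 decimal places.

Since E°(Pd²⁺/Pd) > E°(Tl⁺/Tl), Pd²⁺/Pd serves as the cathode.
E°cell = E°cat − E°an = +0.92 − (−0.34) = +1.26 V; n = 2.
Balancing gives Pd²⁺(aq) + 2 Tl(s) → Pd(s) + 2 Tl⁺(aq); hence Q = [Tl⁺(aq)]^2 / [Pd²⁺(aq)] = 8.11×10^−5 (log Q = −4.091).
Applying E = E° − (RT ln10/nF)·log Q gives +1.26 − (0.071/2)(−4.091) = +1.41 V.

+1.41 V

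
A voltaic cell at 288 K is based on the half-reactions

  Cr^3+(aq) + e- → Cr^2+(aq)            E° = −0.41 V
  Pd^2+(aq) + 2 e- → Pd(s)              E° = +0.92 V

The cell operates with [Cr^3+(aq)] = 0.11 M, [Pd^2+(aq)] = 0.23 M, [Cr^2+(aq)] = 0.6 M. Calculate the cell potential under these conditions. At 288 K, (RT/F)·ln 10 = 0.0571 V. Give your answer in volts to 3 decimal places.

Pd²⁺/Pd is reduced (cathode, E° = +0.92 V) and Cr³⁺/Cr²⁺ is oxidized (anode).
E°cell = E°cat − E°an = +0.92 − (−0.41) = +1.33 V; n = 2.
Balancing gives Pd^2+(aq) + 2 Cr^2+(aq) → Pd(s) + 2 Cr^3+(aq); hence Q = [Cr^3+(aq)]^2 / ([Pd^2+(aq)]·[Cr^2+(aq)]^2) = 0.146 (log Q = −0.835).
Applying E = E° − (RT ln10/nF)·log Q gives +1.33 − (0.0571/2)(−0.835) = +1.354 V.

+1.354 V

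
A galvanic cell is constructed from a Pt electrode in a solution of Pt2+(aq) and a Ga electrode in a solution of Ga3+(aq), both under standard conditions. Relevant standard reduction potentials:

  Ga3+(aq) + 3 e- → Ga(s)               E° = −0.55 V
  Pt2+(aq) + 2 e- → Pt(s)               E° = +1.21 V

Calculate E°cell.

Of the two couples in this cell, the one with the more positive reduction potential is reduced at the cathode: here that is Pt²⁺/Pt (+1.21 V); Ga³⁺/Ga (−0.55 V) is the anode.
E°cell = E°(cathode) − E°(anode) = +1.21 − (−0.55) = +1.76 V.

+1.76 V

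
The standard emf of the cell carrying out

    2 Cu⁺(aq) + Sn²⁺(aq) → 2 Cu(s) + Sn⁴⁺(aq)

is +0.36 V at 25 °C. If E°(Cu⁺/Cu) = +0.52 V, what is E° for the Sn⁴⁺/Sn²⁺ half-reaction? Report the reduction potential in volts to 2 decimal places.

In the reaction as written the Cu⁺/Cu couple is reduced (cathode) and Sn⁴⁺/Sn²⁺ is oxidized (anode), so E°cell = E°(Cu⁺/Cu) − E°(Sn⁴⁺/Sn²⁺).
E°(Sn⁴⁺/Sn²⁺) = E°(cathode) − E°cell = +0.52 − (+0.36) = +0.16 V.

+0.16 V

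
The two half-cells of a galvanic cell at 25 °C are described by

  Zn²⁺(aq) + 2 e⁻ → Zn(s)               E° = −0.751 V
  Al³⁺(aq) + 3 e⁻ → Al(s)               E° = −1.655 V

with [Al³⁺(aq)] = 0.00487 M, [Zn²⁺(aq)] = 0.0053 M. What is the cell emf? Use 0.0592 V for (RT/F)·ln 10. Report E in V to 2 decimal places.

The Zn²⁺/Zn couple has the more positive E°, so it is the cathode; Al³⁺/Al is the anode.
E°cell = −0.751 − (−1.655) = +0.904 V, with n = 6 electrons transferred.
The balanced reaction is 3 Zn²⁺(aq) + 2 Al(s) → 3 Zn(s) + 2 Al³⁺(aq), so Q = [Al³⁺(aq)]^2 / [Zn²⁺(aq)]^3 = 159 and log Q = 2.202.
Applying E = E° − (RT ln10/nF)·log Q gives +0.904 − (0.0592/6)(2.202) = +0.88 V.

+0.88 V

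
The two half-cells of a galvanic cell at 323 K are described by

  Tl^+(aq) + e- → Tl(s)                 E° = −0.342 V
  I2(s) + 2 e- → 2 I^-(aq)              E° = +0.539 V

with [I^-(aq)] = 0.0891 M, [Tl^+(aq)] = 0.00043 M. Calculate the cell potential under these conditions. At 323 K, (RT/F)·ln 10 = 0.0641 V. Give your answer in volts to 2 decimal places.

+1.16 V

I₂/I⁻ is reduced (cathode, E° = +0.539 V) and Tl⁺/Tl is oxidized (anode).
E°cell = E°cat − E°an = +0.539 − (−0.342) = +0.881 V; n = 2.
For the overall reaction I2(s) + 2 Tl(s) → 2 I^-(aq) + 2 Tl^+(aq), Q = [I^-(aq)]^2·[Tl^+(aq)]^2 = 1.47×10^−9, giving log Q = −8.833.
By the Nernst equation, E = +0.881 − (0.0641/2)·(−8.833) = +1.16 V.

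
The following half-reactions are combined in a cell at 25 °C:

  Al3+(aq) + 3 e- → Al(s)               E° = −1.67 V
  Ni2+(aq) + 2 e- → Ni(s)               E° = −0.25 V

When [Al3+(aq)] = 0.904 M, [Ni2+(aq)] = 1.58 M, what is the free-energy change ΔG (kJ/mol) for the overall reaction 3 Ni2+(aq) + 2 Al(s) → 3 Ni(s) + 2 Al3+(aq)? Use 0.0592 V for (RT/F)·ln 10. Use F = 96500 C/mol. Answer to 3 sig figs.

−826 kJ/mol

With Ni²⁺/Ni reduced at the cathode, E°cell = −0.25 − (−1.67) = +1.42 V and n = 6.
The reaction quotient is [Al3+(aq)]^2 / [Ni2+(aq)]^3 = 0.207; by Nernst, E = +1.42 − (0.0592/6)(−0.684) = +1.4267 V.
ΔG = −nFE = −(6)(96500)(+1.4267) J/mol = −826 kJ/mol.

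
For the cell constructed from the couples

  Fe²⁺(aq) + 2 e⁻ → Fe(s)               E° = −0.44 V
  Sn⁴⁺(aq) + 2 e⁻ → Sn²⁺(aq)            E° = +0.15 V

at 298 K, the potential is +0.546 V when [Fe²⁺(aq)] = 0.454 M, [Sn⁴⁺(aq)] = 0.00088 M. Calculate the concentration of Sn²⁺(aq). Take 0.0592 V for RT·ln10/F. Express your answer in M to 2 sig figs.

With Sn⁴⁺/Sn²⁺ at the cathode and Fe²⁺/Fe at the anode, E°cell = +0.15 − (−0.44) = +0.59 V (n = 2).
From the Nernst equation, log Q = n(E° − E)/0.0592 = 2·(+0.59 − (+0.546))/0.0592 = 1.486.
For Sn⁴⁺(aq) + Fe(s) → Sn²⁺(aq) + Fe²⁺(aq), the reaction quotient is Q = ([Sn²⁺(aq)]·[Fe²⁺(aq)]) / [Sn⁴⁺(aq)].
Solving for the unknown gives log [Sn²⁺(aq)] = −1.227, so [Sn²⁺(aq)] ≈ 0.059 M.

0.059 M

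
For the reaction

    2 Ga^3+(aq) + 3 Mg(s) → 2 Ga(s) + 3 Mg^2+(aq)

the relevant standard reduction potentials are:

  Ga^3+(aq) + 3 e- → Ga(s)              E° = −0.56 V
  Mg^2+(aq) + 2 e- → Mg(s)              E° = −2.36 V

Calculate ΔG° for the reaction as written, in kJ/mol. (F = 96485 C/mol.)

−1042 kJ/mol

In the reaction as written Ga^3+(aq) is reduced, so the Ga³⁺/Ga couple is the cathode and Mg²⁺/Mg is the anode.
E°cell = −0.56 − (−2.36) = +1.80 V; balancing electrons gives n = 6.
ΔG° = −nFE°cell = −(6)(96485)(+1.80) J/mol = −1042 kJ/mol.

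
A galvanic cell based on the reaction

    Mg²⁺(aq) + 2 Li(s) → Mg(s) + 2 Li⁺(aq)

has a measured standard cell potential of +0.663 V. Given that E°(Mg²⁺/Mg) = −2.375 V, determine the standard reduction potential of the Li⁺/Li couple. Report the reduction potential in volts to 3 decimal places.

In the reaction as written the Mg²⁺/Mg couple is reduced (cathode) and Li⁺/Li is oxidized (anode), so E°cell = E°(Mg²⁺/Mg) − E°(Li⁺/Li).
E°(Li⁺/Li) = E°(cathode) − E°cell = −2.375 − (+0.663) = −3.038 V.

−3.038 V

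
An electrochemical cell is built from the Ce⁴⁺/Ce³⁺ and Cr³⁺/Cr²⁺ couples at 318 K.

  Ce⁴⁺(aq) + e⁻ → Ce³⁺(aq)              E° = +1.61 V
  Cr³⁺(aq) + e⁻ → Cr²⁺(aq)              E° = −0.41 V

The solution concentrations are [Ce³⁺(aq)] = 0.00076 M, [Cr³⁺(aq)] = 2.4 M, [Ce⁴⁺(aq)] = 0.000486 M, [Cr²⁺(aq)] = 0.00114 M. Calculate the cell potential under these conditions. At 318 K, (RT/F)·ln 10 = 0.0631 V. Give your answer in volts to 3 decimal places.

+1.798 V

Since E°(Ce⁴⁺/Ce³⁺) > E°(Cr³⁺/Cr²⁺), Ce⁴⁺/Ce³⁺ serves as the cathode.
E°cell = E°cat − E°an = +1.61 − (−0.41) = +2.02 V; n = 1.
Balancing gives Ce⁴⁺(aq) + Cr²⁺(aq) → Ce³⁺(aq) + Cr³⁺(aq); hence Q = ([Ce³⁺(aq)]·[Cr³⁺(aq)]) / ([Ce⁴⁺(aq)]·[Cr²⁺(aq)]) = 3.29×10^3 (log Q = 3.517).
By the Nernst equation, E = +2.02 − (0.0631/1)·(3.517) = +1.798 V.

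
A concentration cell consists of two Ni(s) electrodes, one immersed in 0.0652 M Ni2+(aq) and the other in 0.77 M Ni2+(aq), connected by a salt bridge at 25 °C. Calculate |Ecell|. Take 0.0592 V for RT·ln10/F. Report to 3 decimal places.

0.032 V

For a concentration cell E°cell = 0, since both electrodes use the same couple.
The compartment with the higher Ni2+(aq) concentration (0.77 M) acts as the cathode; ions are reduced there and produced at the dilute (0.0652 M) anode.
With n = 2, Ecell = −(0.0592/2)·log([dilute]/[conc]) = −(0.0592/2)·log(0.0652/0.77) = +0.032 V.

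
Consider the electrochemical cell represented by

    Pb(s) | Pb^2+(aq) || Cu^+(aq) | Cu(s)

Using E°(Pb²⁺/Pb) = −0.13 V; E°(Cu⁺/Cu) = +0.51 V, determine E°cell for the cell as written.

+0.64 V

By convention the left-hand electrode in cell notation is the anode (oxidation) and the right-hand electrode is the cathode (reduction).
E°cell = E°(right) − E°(left) = +0.51 − (−0.13) = +0.64 V.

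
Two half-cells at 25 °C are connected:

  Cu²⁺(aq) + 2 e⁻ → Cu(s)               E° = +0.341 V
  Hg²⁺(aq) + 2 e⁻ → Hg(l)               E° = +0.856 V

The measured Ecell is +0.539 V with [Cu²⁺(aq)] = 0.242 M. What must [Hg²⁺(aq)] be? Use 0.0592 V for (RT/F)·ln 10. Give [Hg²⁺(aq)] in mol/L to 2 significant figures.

With Hg²⁺/Hg at the cathode and Cu²⁺/Cu at the anode, E°cell = +0.856 − (+0.341) = +0.515 V (n = 2).
Rearranging E = E° − (0.0592/n)·log Q gives log Q = 2(+0.515 − (+0.539))/0.0592 = −0.811.
Balancing electrons gives Hg²⁺(aq) + Cu(s) → Hg(l) + Cu²⁺(aq); thus Q = [Cu²⁺(aq)] / [Hg²⁺(aq)].
Solving for the unknown gives log [Hg²⁺(aq)] = 0.195, so [Hg²⁺(aq)] ≈ 1.6 M.

1.6 M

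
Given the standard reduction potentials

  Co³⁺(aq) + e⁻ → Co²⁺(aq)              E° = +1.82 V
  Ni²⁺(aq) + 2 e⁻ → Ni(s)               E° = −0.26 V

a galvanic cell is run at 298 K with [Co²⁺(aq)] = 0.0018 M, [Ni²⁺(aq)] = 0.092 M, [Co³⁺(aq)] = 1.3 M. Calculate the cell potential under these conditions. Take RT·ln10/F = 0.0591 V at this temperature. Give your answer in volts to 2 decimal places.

+2.28 V

Co³⁺/Co²⁺ is reduced (cathode, E° = +1.82 V) and Ni²⁺/Ni is oxidized (anode).
E°cell = E°cat − E°an = +1.82 − (−0.26) = +2.08 V; n = 2.
Balancing gives 2 Co³⁺(aq) + Ni(s) → 2 Co²⁺(aq) + Ni²⁺(aq); hence Q = ([Co²⁺(aq)]^2·[Ni²⁺(aq)]) / [Co³⁺(aq)]^2 = 1.76×10^−7 (log Q = −6.754).
By the Nernst equation, E = +2.08 − (0.0591/2)·(−6.754) = +2.28 V.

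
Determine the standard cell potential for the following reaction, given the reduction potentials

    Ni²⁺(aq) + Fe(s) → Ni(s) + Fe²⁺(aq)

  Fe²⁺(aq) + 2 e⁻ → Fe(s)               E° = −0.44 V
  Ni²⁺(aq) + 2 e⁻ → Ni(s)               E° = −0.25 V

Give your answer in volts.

+0.19 V

Ni²⁺(aq) gains electrons, so the Ni²⁺/Ni couple is the cathode; the Fe²⁺/Fe couple is the anode.
E°cell = E°(cathode) − E°(anode) = −0.25 − (−0.44) = +0.19 V.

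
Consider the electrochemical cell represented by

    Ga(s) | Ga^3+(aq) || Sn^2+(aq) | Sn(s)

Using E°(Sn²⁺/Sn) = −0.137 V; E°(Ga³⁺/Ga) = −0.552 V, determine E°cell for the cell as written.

By convention the left-hand electrode in cell notation is the anode (oxidation) and the right-hand electrode is the cathode (reduction).
E°cell = E°(right) − E°(left) = −0.137 − (−0.552) = +0.415 V.

+0.415 V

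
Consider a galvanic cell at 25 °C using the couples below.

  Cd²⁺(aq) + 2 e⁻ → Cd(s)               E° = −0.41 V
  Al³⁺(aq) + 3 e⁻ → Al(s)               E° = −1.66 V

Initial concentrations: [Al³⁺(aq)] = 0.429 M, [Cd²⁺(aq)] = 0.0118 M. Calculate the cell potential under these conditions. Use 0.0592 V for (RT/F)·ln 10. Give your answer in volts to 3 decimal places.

Since E°(Cd²⁺/Cd) > E°(Al³⁺/Al), Cd²⁺/Cd serves as the cathode.
E°cell = −0.41 − (−1.66) = +1.25 V, with n = 6 electrons transferred.
The balanced reaction is 3 Cd²⁺(aq) + 2 Al(s) → 3 Cd(s) + 2 Al³⁺(aq), so Q = [Al³⁺(aq)]^2 / [Cd²⁺(aq)]^3 = 1.12×10^5 and log Q = 5.049.
By the Nernst equation, E = +1.25 − (0.0592/6)·(5.049) = +1.200 V.

+1.200 V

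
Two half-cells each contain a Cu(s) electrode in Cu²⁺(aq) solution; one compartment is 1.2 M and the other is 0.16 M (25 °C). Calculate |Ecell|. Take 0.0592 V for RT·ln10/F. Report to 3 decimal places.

For a concentration cell E°cell = 0, since both electrodes use the same couple.
The compartment with the higher Cu²⁺(aq) concentration (1.2 M) acts as the cathode; ions are reduced there and produced at the dilute (0.16 M) anode.
With n = 2, Ecell = −(0.0592/2)·log([dilute]/[conc]) = −(0.0592/2)·log(0.16/1.2) = +0.026 V.

0.026 V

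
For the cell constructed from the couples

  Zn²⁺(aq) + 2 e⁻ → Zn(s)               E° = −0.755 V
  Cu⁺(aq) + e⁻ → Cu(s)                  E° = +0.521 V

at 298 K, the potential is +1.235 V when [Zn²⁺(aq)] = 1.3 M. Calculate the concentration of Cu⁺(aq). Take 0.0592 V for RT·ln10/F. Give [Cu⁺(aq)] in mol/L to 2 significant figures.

The Cu⁺/Cu couple has the larger reduction potential, so it is the cathode: E°cell = +0.521 − (−0.755) = +1.276 V and n = 2.
Since E = E° − (0.0592/n)·log Q, log Q = n(E° − E)/0.0592 = 1.385.
The balanced reaction is 2 Cu⁺(aq) + Zn(s) → 2 Cu(s) + Zn²⁺(aq), so Q = [Zn²⁺(aq)] / [Cu⁺(aq)]^2.
Isolating [Cu⁺(aq)] in Q = 10^{1.385} yields log [Cu⁺(aq)] = −0.636, i.e. 0.23 M.

0.23 M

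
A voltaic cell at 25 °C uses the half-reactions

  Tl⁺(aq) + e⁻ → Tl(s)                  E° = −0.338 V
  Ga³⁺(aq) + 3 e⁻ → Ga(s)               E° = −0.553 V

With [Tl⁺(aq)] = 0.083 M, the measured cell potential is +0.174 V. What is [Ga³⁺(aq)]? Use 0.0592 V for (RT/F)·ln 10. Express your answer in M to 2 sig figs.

0.068 M

Tl⁺/Tl is the cathode (higher E°); E°cell = −0.338 − (−0.553) = +0.215 V with n = 3.
Since E = E° − (0.0592/n)·log Q, log Q = n(E° − E)/0.0592 = 2.078.
The balanced reaction is 3 Tl⁺(aq) + Ga(s) → 3 Tl(s) + Ga³⁺(aq), so Q = [Ga³⁺(aq)] / [Tl⁺(aq)]^3.
Isolating [Ga³⁺(aq)] in Q = 10^{2.078} yields log [Ga³⁺(aq)] = −1.165, i.e. 0.068 M.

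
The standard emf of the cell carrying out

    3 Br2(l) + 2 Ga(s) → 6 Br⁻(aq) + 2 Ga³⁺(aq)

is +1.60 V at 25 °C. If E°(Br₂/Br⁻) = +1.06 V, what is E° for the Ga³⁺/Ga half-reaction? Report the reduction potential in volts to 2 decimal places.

In the reaction as written the Br₂/Br⁻ couple is reduced (cathode) and Ga³⁺/Ga is oxidized (anode), so E°cell = E°(Br₂/Br⁻) − E°(Ga³⁺/Ga).
E°(Ga³⁺/Ga) = E°(cathode) − E°cell = +1.06 − (+1.60) = −0.54 V.

−0.54 V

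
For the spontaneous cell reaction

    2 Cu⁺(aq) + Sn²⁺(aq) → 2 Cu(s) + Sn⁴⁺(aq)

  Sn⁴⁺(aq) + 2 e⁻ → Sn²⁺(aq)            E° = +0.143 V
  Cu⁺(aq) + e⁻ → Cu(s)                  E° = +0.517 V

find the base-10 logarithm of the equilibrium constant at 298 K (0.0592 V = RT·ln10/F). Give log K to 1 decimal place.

log K = 12.6

The Cu⁺/Cu couple is reduced (cathode); E°cell = +0.517 − (+0.143) = +0.374 V with n = 2.
At equilibrium E = 0, so log K = nE°cell / 0.0592 = (2)(+0.374) / 0.0592 = 12.6.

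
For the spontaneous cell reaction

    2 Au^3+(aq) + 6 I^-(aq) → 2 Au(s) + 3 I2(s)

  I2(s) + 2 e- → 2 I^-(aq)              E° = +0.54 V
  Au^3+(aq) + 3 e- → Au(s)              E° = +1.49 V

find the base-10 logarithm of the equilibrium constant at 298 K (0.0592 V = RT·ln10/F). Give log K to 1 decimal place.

log K = 96.3

The Au³⁺/Au couple is reduced (cathode); E°cell = +1.49 − (+0.54) = +0.95 V with n = 6.
At equilibrium E = 0, so log K = nE°cell / 0.0592 = (6)(+0.95) / 0.0592 = 96.3.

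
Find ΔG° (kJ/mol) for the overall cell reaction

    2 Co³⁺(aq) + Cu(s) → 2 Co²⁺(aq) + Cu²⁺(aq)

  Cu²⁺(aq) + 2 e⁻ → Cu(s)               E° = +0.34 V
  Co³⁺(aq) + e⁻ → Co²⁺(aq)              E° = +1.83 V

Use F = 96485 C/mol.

In the reaction as written Co³⁺(aq) is reduced, so the Co³⁺/Co²⁺ couple is the cathode and Cu²⁺/Cu is the anode.
E°cell = +1.83 − (+0.34) = +1.49 V; balancing electrons gives n = 2.
ΔG° = −nFE°cell = −(2)(96485)(+1.49) J/mol = −288 kJ/mol.

−288 kJ/mol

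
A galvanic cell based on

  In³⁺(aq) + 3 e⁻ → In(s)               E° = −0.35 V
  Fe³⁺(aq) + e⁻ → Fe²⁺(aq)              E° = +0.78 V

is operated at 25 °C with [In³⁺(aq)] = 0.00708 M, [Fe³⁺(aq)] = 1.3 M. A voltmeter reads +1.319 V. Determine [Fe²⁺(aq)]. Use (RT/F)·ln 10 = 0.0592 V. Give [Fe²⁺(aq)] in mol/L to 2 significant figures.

With Fe³⁺/Fe²⁺ at the cathode and In³⁺/In at the anode, E°cell = +0.78 − (−0.35) = +1.13 V (n = 3).
Since E = E° − (0.0592/n)·log Q, log Q = n(E° − E)/0.0592 = −9.578.
For 3 Fe³⁺(aq) + In(s) → 3 Fe²⁺(aq) + In³⁺(aq), the reaction quotient is Q = ([Fe²⁺(aq)]^3·[In³⁺(aq)]) / [Fe³⁺(aq)]^3.
Solving for the unknown gives log [Fe²⁺(aq)] = −2.362, so [Fe²⁺(aq)] ≈ 0.0043 M.

0.0043 M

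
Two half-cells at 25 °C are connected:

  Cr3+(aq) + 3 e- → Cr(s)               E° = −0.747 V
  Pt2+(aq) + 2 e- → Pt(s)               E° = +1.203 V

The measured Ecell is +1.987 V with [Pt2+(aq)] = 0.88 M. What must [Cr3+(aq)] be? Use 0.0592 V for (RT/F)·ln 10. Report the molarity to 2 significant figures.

0.011 M

With Pt²⁺/Pt at the cathode and Cr³⁺/Cr at the anode, E°cell = +1.203 − (−0.747) = +1.950 V (n = 6).
From the Nernst equation, log Q = n(E° − E)/0.0592 = 6·(+1.950 − (+1.987))/0.0592 = −3.750.
Balancing electrons gives 3 Pt2+(aq) + 2 Cr(s) → 3 Pt(s) + 2 Cr3+(aq); thus Q = [Cr3+(aq)]^2 / [Pt2+(aq)]^3.
Substituting the known concentrations and solving, log [Cr3+(aq)] = −1.958 and [Cr3+(aq)] = 0.011 M.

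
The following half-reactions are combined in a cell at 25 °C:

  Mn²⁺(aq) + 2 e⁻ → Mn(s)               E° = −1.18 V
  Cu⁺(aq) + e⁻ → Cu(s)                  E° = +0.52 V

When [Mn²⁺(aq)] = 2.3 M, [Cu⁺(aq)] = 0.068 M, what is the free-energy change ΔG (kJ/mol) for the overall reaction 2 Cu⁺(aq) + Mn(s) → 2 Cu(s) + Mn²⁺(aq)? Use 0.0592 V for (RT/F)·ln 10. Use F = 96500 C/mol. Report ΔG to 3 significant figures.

−313 kJ/mol

The standard cell potential is +0.52 − (−1.18) = +1.70 V, with n = 2 electrons in the balanced equation.
Here Q = [Mn²⁺(aq)] / [Cu⁺(aq)]^2 = 497 (log Q = 2.697), giving E = +1.70 − (0.0592/2)·(2.697) = +1.6202 V.
ΔG = −nFE = −(2)(96500)(+1.6202) J/mol = −313 kJ/mol.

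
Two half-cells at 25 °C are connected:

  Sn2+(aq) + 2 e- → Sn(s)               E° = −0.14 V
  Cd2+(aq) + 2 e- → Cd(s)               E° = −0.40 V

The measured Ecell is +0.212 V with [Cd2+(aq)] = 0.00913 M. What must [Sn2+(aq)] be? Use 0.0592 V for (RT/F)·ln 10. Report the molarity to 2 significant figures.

Sn²⁺/Sn is the cathode (higher E°); E°cell = −0.14 − (−0.40) = +0.26 V with n = 2.
Since E = E° − (0.0592/n)·log Q, log Q = n(E° − E)/0.0592 = 1.622.
For Sn2+(aq) + Cd(s) → Sn(s) + Cd2+(aq), the reaction quotient is Q = [Cd2+(aq)] / [Sn2+(aq)].
Substituting the known concentrations and solving, log [Sn2+(aq)] = −3.662 and [Sn2+(aq)] = 0.00022 M.

0.00022 M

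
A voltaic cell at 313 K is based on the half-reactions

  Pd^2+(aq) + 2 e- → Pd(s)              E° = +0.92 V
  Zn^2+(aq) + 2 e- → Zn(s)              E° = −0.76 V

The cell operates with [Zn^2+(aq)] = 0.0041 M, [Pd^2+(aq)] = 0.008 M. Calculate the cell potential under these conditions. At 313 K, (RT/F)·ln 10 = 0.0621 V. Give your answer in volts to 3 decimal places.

+1.689 V

The Pd²⁺/Pd couple has the more positive E°, so it is the cathode; Zn²⁺/Zn is the anode.
E°cell = +0.92 − (−0.76) = +1.68 V, with n = 2 electrons transferred.
Balancing gives Pd^2+(aq) + Zn(s) → Pd(s) + Zn^2+(aq); hence Q = [Zn^2+(aq)] / [Pd^2+(aq)] = 0.513 (log Q = −0.290).
By the Nernst equation, E = +1.68 − (0.0621/2)·(−0.290) = +1.689 V.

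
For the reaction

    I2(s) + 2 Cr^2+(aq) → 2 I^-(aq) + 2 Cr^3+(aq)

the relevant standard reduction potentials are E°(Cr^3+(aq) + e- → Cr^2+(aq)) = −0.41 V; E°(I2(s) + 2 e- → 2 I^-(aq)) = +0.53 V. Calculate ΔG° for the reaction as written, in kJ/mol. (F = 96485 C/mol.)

−181 kJ/mol

In the reaction as written I2(s) is reduced, so the I₂/I⁻ couple is the cathode and Cr³⁺/Cr²⁺ is the anode.
E°cell = +0.53 − (−0.41) = +0.94 V; balancing electrons gives n = 2.
ΔG° = −nFE°cell = −(2)(96485)(+0.94) J/mol = −181 kJ/mol.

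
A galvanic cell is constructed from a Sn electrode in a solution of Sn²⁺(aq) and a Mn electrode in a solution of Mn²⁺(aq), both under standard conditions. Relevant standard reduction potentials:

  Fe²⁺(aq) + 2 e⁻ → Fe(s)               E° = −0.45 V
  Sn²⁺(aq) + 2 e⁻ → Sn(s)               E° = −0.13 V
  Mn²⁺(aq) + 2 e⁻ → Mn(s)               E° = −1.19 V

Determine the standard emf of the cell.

+1.06 V

The Sn²⁺/Sn couple has the higher E°, so Sn ion is reduced (cathode) and Mn is oxidized (anode).
E°cell = E°(cathode) − E°(anode) = −0.13 − (−1.19) = +1.06 V.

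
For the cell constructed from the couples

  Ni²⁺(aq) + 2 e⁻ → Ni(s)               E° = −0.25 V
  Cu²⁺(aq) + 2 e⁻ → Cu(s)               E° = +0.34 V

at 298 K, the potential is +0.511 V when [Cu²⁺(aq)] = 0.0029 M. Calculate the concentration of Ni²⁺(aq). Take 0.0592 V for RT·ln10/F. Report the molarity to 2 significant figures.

1.4 M

The Cu²⁺/Cu couple has the larger reduction potential, so it is the cathode: E°cell = +0.34 − (−0.25) = +0.59 V and n = 2.
Since E = E° − (0.0592/n)·log Q, log Q = n(E° − E)/0.0592 = 2.669.
The balanced reaction is Cu²⁺(aq) + Ni(s) → Cu(s) + Ni²⁺(aq), so Q = [Ni²⁺(aq)] / [Cu²⁺(aq)].
Substituting the known concentrations and solving, log [Ni²⁺(aq)] = 0.131 and [Ni²⁺(aq)] = 1.4 M.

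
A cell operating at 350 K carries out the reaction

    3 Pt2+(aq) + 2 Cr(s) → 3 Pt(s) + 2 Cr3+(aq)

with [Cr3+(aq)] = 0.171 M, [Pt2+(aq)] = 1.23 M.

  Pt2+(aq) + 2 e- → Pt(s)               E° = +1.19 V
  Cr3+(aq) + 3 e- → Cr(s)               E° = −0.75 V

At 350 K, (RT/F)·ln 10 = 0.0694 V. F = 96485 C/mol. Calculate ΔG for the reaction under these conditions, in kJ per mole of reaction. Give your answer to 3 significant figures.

The standard cell potential is +1.19 − (−0.75) = +1.94 V, with n = 6 electrons in the balanced equation.
Q = [Cr3+(aq)]^2 / [Pt2+(aq)]^3 = 0.0157, so log Q = −1.804 and E = +1.94 − (0.0694/6)(−1.804) = +1.9609 V.
ΔG = −nFE = −(6)(96485)(+1.9609) J/mol = −1140 kJ/mol.

−1140 kJ/mol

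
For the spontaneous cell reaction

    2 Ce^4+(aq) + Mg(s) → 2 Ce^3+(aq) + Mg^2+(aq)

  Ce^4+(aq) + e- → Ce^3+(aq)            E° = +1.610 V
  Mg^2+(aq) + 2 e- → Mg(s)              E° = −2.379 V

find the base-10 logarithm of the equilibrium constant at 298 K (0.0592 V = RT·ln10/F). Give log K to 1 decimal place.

log K = 134.8

The Ce⁴⁺/Ce³⁺ couple is reduced (cathode); E°cell = +1.610 − (−2.379) = +3.989 V with n = 2.
At equilibrium E = 0, so log K = nE°cell / 0.0592 = (2)(+3.989) / 0.0592 = 134.8.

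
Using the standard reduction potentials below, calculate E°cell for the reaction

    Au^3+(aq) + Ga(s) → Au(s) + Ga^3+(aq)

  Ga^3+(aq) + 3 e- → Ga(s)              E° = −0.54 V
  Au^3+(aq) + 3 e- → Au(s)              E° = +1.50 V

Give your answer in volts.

+2.04 V

In the reaction as written, Au^3+(aq) is reduced (cathode) and Ga^3+(aq) is produced by oxidation at the anode.
E°cell = E°(cathode) − E°(anode) = +1.50 − (−0.54) = +2.04 V.
The positive value indicates the reaction is spontaneous as written.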